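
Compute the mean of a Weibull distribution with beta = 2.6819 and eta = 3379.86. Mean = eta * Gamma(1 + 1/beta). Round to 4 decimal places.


beta = 2.6819, eta = 3379.86
1/beta = 0.3729
1 + 1/beta = 1.3729
Gamma(1.3729) = 0.8891
Mean = 3379.86 * 0.8891
Mean = 3004.9695

3004.9695


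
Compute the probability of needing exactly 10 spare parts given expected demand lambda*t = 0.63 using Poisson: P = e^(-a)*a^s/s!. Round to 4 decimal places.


a = 0.63, s = 10
e^(-a) = e^(-0.63) = 0.5326
a^s = 0.63^10 = 0.0098
s! = 3628800
P = 0.5326 * 0.0098 / 3628800
P = 0.0

0.0


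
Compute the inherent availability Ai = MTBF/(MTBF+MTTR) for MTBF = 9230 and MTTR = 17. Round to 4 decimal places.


MTBF = 9230
MTTR = 17
MTBF + MTTR = 9247
Ai = 9230 / 9247
Ai = 0.9982

0.9982


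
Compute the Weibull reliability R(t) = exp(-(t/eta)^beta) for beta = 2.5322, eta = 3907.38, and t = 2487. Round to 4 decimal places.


beta = 2.5322, eta = 3907.38, t = 2487
t/eta = 2487 / 3907.38 = 0.6365
(t/eta)^beta = 0.6365^2.5322 = 0.3185
R(t) = exp(-0.3185)
R(t) = 0.7272

0.7272


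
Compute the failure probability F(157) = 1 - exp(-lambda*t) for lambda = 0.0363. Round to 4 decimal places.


lambda = 0.0363, t = 157
lambda * t = 5.6991
exp(-5.6991) = 0.0033
F(t) = 1 - 0.0033
F(t) = 0.9967

0.9967


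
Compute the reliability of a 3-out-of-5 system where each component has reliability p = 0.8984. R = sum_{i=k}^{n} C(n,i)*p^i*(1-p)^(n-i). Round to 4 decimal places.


k = 3, n = 5, p = 0.8984
i=3: C(5,3)=10 * 0.8984^3 * 0.1016^2 = 0.0749
i=4: C(5,4)=5 * 0.8984^4 * 0.1016^1 = 0.3309
i=5: C(5,5)=1 * 0.8984^5 * 0.1016^0 = 0.5853
R = sum of terms = 0.991

0.991


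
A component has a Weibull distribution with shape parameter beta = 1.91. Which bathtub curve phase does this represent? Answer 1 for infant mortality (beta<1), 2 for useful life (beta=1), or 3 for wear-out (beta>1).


beta = 1.91
Compare beta to 1:
beta < 1 => infant mortality (phase 1)
beta = 1 => useful life (phase 2)
beta > 1 => wear-out (phase 3)
Since beta = 1.91, this is wear-out (increasing failure rate)
Phase = 3

3


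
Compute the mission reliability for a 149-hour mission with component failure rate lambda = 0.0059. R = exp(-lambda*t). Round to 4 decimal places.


lambda = 0.0059
mission_time = 149
lambda * t = 0.0059 * 149 = 0.8791
R = exp(-0.8791)
R = 0.4152

0.4152


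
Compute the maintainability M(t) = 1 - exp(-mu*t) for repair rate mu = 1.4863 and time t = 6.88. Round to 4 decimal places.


mu = 1.4863, t = 6.88
mu * t = 1.4863 * 6.88 = 10.2257
exp(-10.2257) = 0.0
M(t) = 1 - 0.0
M(t) = 1.0

1.0


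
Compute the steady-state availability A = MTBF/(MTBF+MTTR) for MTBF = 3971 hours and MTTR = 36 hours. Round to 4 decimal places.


MTBF = 3971
MTTR = 36
MTBF + MTTR = 4007
A = 3971 / 4007
A = 0.991

0.991


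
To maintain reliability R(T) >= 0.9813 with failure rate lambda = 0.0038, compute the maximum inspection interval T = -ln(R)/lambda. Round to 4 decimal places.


R_target = 0.9813
lambda = 0.0038
-ln(0.9813) = 0.0189
T = 0.0189 / 0.0038
T = 4.9676

4.9676


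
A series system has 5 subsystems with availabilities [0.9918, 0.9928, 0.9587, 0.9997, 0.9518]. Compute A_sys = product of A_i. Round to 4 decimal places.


Subsystems: [0.9918, 0.9928, 0.9587, 0.9997, 0.9518]
After subsystem 1 (A=0.9918): product = 0.9918
After subsystem 2 (A=0.9928): product = 0.9847
After subsystem 3 (A=0.9587): product = 0.944
After subsystem 4 (A=0.9997): product = 0.9437
After subsystem 5 (A=0.9518): product = 0.8982
A_sys = 0.8982

0.8982


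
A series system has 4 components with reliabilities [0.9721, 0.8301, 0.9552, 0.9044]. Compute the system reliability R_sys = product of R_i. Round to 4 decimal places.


Components: [0.9721, 0.8301, 0.9552, 0.9044]
After component 1 (R=0.9721): product = 0.9721
After component 2 (R=0.8301): product = 0.8069
After component 3 (R=0.9552): product = 0.7708
After component 4 (R=0.9044): product = 0.6971
R_sys = 0.6971

0.6971


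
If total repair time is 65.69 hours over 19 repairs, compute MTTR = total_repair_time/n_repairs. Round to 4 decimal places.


total_repair_time = 65.69
n_repairs = 19
MTTR = 65.69 / 19
MTTR = 3.4574

3.4574


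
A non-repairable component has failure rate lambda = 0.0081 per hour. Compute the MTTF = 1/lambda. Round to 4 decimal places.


lambda = 0.0081
MTTF = 1 / 0.0081
MTTF = 123.4568

123.4568


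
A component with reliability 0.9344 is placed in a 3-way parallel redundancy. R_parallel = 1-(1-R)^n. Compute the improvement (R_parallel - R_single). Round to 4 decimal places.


R_single = 0.9344, n = 3
1 - R_single = 0.0656
(1 - R_single)^n = 0.0656^3 = 0.0003
R_parallel = 1 - 0.0003 = 0.9997
Improvement = 0.9997 - 0.9344
Improvement = 0.0653

0.0653


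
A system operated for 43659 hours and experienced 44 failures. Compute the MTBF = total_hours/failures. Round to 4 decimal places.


total_hours = 43659
failures = 44
MTBF = 43659 / 44
MTBF = 992.25

992.25


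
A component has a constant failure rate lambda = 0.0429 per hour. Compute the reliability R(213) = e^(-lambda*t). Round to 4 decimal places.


lambda = 0.0429
t = 213
lambda * t = 9.1377
R(t) = e^(-9.1377)
R(t) = 0.0001

0.0001


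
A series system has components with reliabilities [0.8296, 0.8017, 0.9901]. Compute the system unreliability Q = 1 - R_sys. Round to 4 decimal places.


Components: [0.8296, 0.8017, 0.9901]
After component 1: product = 0.8296
After component 2: product = 0.6651
After component 3: product = 0.6585
R_sys = 0.6585
Q = 1 - 0.6585 = 0.3415

0.3415


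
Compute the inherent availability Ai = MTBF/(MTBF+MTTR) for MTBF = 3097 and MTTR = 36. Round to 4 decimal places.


MTBF = 3097
MTTR = 36
MTBF + MTTR = 3133
Ai = 3097 / 3133
Ai = 0.9885

0.9885


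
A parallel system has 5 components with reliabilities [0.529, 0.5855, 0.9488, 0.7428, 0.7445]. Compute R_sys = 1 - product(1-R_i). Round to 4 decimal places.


Components: [0.529, 0.5855, 0.9488, 0.7428, 0.7445]
(1 - 0.529) = 0.471, running product = 0.471
(1 - 0.5855) = 0.4145, running product = 0.1952
(1 - 0.9488) = 0.0512, running product = 0.01
(1 - 0.7428) = 0.2572, running product = 0.0026
(1 - 0.7445) = 0.2555, running product = 0.0007
Product of (1-R_i) = 0.0007
R_sys = 1 - 0.0007 = 0.9993

0.9993


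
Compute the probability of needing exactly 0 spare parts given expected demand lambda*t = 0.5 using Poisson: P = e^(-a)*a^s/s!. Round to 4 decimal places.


a = 0.5, s = 0
e^(-a) = e^(-0.5) = 0.6065
a^s = 0.5^0 = 1.0
s! = 1
P = 0.6065 * 1.0 / 1
P = 0.6065

0.6065


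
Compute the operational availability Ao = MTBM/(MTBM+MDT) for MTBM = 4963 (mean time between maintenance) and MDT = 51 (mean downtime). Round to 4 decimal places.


MTBM = 4963
MDT = 51
MTBM + MDT = 5014
Ao = 4963 / 5014
Ao = 0.9898

0.9898


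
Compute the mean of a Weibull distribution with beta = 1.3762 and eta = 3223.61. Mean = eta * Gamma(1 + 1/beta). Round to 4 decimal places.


beta = 1.3762, eta = 3223.61
1/beta = 0.7266
1 + 1/beta = 1.7266
Gamma(1.7266) = 0.914
Mean = 3223.61 * 0.914
Mean = 2946.2381

2946.2381


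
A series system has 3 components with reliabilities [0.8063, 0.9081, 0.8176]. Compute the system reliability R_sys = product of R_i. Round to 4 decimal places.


Components: [0.8063, 0.9081, 0.8176]
After component 1 (R=0.8063): product = 0.8063
After component 2 (R=0.9081): product = 0.7322
After component 3 (R=0.8176): product = 0.5986
R_sys = 0.5986

0.5986


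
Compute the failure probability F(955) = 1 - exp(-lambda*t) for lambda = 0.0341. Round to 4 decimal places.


lambda = 0.0341, t = 955
lambda * t = 32.5655
exp(-32.5655) = 0.0
F(t) = 1 - 0.0
F(t) = 1.0

1.0


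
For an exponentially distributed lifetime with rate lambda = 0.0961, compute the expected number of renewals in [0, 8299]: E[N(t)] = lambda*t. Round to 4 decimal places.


lambda = 0.0961
t = 8299
E[N(t)] = lambda * t
E[N(t)] = 0.0961 * 8299
E[N(t)] = 797.5339

797.5339


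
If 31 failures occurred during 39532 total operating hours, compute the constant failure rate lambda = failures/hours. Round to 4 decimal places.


failures = 31
total_hours = 39532
lambda = 31 / 39532
lambda = 0.0008

0.0008


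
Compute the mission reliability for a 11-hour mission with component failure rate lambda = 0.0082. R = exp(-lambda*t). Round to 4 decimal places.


lambda = 0.0082
mission_time = 11
lambda * t = 0.0082 * 11 = 0.0902
R = exp(-0.0902)
R = 0.9137

0.9137


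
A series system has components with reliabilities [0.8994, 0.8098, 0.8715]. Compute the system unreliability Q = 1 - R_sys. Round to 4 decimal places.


Components: [0.8994, 0.8098, 0.8715]
After component 1: product = 0.8994
After component 2: product = 0.7283
After component 3: product = 0.6347
R_sys = 0.6347
Q = 1 - 0.6347 = 0.3653

0.3653


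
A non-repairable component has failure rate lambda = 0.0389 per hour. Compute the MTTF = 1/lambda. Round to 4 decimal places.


lambda = 0.0389
MTTF = 1 / 0.0389
MTTF = 25.7069

25.7069


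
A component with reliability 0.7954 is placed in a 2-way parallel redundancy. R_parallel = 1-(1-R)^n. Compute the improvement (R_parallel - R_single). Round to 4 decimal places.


R_single = 0.7954, n = 2
1 - R_single = 0.2046
(1 - R_single)^n = 0.2046^2 = 0.0419
R_parallel = 1 - 0.0419 = 0.9581
Improvement = 0.9581 - 0.7954
Improvement = 0.1627

0.1627


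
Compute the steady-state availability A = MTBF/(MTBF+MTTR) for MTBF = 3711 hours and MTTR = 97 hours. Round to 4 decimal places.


MTBF = 3711
MTTR = 97
MTBF + MTTR = 3808
A = 3711 / 3808
A = 0.9745

0.9745


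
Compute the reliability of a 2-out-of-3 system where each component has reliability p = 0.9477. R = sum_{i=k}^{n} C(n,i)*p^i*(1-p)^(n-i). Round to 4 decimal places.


k = 2, n = 3, p = 0.9477
i=2: C(3,2)=3 * 0.9477^2 * 0.0523^1 = 0.1409
i=3: C(3,3)=1 * 0.9477^3 * 0.0523^0 = 0.8512
R = sum of terms = 0.9921

0.9921


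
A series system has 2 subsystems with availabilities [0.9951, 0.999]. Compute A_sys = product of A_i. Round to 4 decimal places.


Subsystems: [0.9951, 0.999]
After subsystem 1 (A=0.9951): product = 0.9951
After subsystem 2 (A=0.999): product = 0.9941
A_sys = 0.9941

0.9941


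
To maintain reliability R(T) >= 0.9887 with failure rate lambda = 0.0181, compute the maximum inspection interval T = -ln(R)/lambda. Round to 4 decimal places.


R_target = 0.9887
lambda = 0.0181
-ln(0.9887) = 0.0114
T = 0.0114 / 0.0181
T = 0.6279

0.6279


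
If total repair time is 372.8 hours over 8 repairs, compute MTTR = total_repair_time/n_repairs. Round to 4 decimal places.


total_repair_time = 372.8
n_repairs = 8
MTTR = 372.8 / 8
MTTR = 46.6

46.6


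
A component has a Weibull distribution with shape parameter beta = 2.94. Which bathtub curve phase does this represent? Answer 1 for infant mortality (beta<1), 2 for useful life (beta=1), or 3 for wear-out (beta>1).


beta = 2.94
Compare beta to 1:
beta < 1 => infant mortality (phase 1)
beta = 1 => useful life (phase 2)
beta > 1 => wear-out (phase 3)
Since beta = 2.94, this is wear-out (increasing failure rate)
Phase = 3

3


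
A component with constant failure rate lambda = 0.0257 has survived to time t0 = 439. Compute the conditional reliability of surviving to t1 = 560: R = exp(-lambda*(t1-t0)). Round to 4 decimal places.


lambda = 0.0257
t0 = 439, t1 = 560
t1 - t0 = 121
lambda * (t1-t0) = 0.0257 * 121 = 3.1097
R = exp(-3.1097)
R = 0.0446

0.0446


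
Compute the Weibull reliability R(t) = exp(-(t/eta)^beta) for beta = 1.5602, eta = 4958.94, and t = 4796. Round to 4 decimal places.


beta = 1.5602, eta = 4958.94, t = 4796
t/eta = 4796 / 4958.94 = 0.9671
(t/eta)^beta = 0.9671^1.5602 = 0.9492
R(t) = exp(-0.9492)
R(t) = 0.387

0.387


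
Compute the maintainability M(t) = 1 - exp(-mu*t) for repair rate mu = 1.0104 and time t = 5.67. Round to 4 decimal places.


mu = 1.0104, t = 5.67
mu * t = 1.0104 * 5.67 = 5.729
exp(-5.729) = 0.0033
M(t) = 1 - 0.0033
M(t) = 0.9967

0.9967


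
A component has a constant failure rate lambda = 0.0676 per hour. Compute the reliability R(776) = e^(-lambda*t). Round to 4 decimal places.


lambda = 0.0676
t = 776
lambda * t = 52.4576
R(t) = e^(-52.4576)
R(t) = 0.0

0.0


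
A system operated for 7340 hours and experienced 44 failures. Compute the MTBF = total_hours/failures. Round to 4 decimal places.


total_hours = 7340
failures = 44
MTBF = 7340 / 44
MTBF = 166.8182

166.8182


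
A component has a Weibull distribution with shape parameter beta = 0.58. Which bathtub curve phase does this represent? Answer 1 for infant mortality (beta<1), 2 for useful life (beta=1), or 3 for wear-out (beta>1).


beta = 0.58
Compare beta to 1:
beta < 1 => infant mortality (phase 1)
beta = 1 => useful life (phase 2)
beta > 1 => wear-out (phase 3)
Since beta = 0.58, this is infant mortality (decreasing failure rate)
Phase = 1

1


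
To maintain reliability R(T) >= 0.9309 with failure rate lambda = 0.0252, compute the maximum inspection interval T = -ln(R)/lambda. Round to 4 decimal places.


R_target = 0.9309
lambda = 0.0252
-ln(0.9309) = 0.0716
T = 0.0716 / 0.0252
T = 2.8414

2.8414


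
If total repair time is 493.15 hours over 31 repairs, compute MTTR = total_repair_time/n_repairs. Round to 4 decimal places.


total_repair_time = 493.15
n_repairs = 31
MTTR = 493.15 / 31
MTTR = 15.9081

15.9081


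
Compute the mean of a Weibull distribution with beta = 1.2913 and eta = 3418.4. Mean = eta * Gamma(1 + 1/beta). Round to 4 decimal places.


beta = 1.2913, eta = 3418.4
1/beta = 0.7744
1 + 1/beta = 1.7744
Gamma(1.7744) = 0.9248
Mean = 3418.4 * 0.9248
Mean = 3161.4775

3161.4775


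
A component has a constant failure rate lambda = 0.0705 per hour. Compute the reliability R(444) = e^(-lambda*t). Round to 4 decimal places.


lambda = 0.0705
t = 444
lambda * t = 31.302
R(t) = e^(-31.302)
R(t) = 0.0

0.0


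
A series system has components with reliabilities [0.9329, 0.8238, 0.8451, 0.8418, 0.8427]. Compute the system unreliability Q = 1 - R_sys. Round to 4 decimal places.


Components: [0.9329, 0.8238, 0.8451, 0.8418, 0.8427]
After component 1: product = 0.9329
After component 2: product = 0.7685
After component 3: product = 0.6495
After component 4: product = 0.5467
After component 5: product = 0.4607
R_sys = 0.4607
Q = 1 - 0.4607 = 0.5393

0.5393


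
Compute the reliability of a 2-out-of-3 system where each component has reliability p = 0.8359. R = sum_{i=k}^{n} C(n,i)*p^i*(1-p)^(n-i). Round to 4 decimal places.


k = 2, n = 3, p = 0.8359
i=2: C(3,2)=3 * 0.8359^2 * 0.1641^1 = 0.344
i=3: C(3,3)=1 * 0.8359^3 * 0.1641^0 = 0.5841
R = sum of terms = 0.9281

0.9281


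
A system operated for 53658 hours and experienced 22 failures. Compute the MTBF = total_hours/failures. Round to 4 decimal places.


total_hours = 53658
failures = 22
MTBF = 53658 / 22
MTBF = 2439.0

2439.0


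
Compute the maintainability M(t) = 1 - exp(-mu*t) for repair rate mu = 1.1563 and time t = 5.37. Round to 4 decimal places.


mu = 1.1563, t = 5.37
mu * t = 1.1563 * 5.37 = 6.2093
exp(-6.2093) = 0.002
M(t) = 1 - 0.002
M(t) = 0.998

0.998


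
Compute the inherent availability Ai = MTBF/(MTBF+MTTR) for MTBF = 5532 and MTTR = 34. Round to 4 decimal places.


MTBF = 5532
MTTR = 34
MTBF + MTTR = 5566
Ai = 5532 / 5566
Ai = 0.9939

0.9939


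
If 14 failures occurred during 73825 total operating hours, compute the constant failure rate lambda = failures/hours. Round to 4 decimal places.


failures = 14
total_hours = 73825
lambda = 14 / 73825
lambda = 0.0002

0.0002


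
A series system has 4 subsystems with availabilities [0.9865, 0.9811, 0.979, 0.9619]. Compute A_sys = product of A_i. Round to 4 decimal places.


Subsystems: [0.9865, 0.9811, 0.979, 0.9619]
After subsystem 1 (A=0.9865): product = 0.9865
After subsystem 2 (A=0.9811): product = 0.9679
After subsystem 3 (A=0.979): product = 0.9475
After subsystem 4 (A=0.9619): product = 0.9114
A_sys = 0.9114

0.9114


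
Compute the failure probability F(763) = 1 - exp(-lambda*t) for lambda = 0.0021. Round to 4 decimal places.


lambda = 0.0021, t = 763
lambda * t = 1.6023
exp(-1.6023) = 0.2014
F(t) = 1 - 0.2014
F(t) = 0.7986

0.7986


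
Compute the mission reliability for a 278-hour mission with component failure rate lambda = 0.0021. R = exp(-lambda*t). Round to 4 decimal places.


lambda = 0.0021
mission_time = 278
lambda * t = 0.0021 * 278 = 0.5838
R = exp(-0.5838)
R = 0.5578

0.5578


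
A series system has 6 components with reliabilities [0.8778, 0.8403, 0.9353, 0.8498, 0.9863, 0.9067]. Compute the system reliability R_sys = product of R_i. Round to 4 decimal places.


Components: [0.8778, 0.8403, 0.9353, 0.8498, 0.9863, 0.9067]
After component 1 (R=0.8778): product = 0.8778
After component 2 (R=0.8403): product = 0.7376
After component 3 (R=0.9353): product = 0.6899
After component 4 (R=0.8498): product = 0.5863
After component 5 (R=0.9863): product = 0.5782
After component 6 (R=0.9067): product = 0.5243
R_sys = 0.5243

0.5243


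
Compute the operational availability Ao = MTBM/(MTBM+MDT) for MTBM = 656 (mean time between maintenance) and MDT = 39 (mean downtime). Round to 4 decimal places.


MTBM = 656
MDT = 39
MTBM + MDT = 695
Ao = 656 / 695
Ao = 0.9439

0.9439


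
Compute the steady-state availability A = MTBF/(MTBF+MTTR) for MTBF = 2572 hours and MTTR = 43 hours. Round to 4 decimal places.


MTBF = 2572
MTTR = 43
MTBF + MTTR = 2615
A = 2572 / 2615
A = 0.9836

0.9836


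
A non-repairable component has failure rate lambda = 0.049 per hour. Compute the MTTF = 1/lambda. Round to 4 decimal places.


lambda = 0.049
MTTF = 1 / 0.049
MTTF = 20.4082

20.4082


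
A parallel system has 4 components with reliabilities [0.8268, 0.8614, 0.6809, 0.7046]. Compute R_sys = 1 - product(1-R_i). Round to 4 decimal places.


Components: [0.8268, 0.8614, 0.6809, 0.7046]
(1 - 0.8268) = 0.1732, running product = 0.1732
(1 - 0.8614) = 0.1386, running product = 0.024
(1 - 0.6809) = 0.3191, running product = 0.0077
(1 - 0.7046) = 0.2954, running product = 0.0023
Product of (1-R_i) = 0.0023
R_sys = 1 - 0.0023 = 0.9977

0.9977


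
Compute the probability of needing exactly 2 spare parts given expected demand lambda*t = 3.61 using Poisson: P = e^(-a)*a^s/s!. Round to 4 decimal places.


a = 3.61, s = 2
e^(-a) = e^(-3.61) = 0.0271
a^s = 3.61^2 = 13.0321
s! = 2
P = 0.0271 * 13.0321 / 2
P = 0.1763

0.1763


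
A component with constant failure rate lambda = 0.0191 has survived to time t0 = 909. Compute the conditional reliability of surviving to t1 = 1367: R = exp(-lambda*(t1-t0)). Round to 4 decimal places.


lambda = 0.0191
t0 = 909, t1 = 1367
t1 - t0 = 458
lambda * (t1-t0) = 0.0191 * 458 = 8.7478
R = exp(-8.7478)
R = 0.0002

0.0002


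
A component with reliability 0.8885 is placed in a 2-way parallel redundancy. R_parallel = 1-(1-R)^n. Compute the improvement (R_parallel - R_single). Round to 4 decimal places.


R_single = 0.8885, n = 2
1 - R_single = 0.1115
(1 - R_single)^n = 0.1115^2 = 0.0124
R_parallel = 1 - 0.0124 = 0.9876
Improvement = 0.9876 - 0.8885
Improvement = 0.0991

0.0991


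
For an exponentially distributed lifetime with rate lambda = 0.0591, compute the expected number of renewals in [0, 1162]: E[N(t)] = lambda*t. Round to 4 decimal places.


lambda = 0.0591
t = 1162
E[N(t)] = lambda * t
E[N(t)] = 0.0591 * 1162
E[N(t)] = 68.6742

68.6742


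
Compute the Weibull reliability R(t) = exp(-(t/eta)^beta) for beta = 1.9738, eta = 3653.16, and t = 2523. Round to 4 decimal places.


beta = 1.9738, eta = 3653.16, t = 2523
t/eta = 2523 / 3653.16 = 0.6906
(t/eta)^beta = 0.6906^1.9738 = 0.4816
R(t) = exp(-0.4816)
R(t) = 0.6178

0.6178


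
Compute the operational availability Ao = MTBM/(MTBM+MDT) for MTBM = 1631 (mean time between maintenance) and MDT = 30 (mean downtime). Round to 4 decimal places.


MTBM = 1631
MDT = 30
MTBM + MDT = 1661
Ao = 1631 / 1661
Ao = 0.9819

0.9819


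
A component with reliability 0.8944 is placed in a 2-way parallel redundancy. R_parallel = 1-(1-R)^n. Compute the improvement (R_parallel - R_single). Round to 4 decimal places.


R_single = 0.8944, n = 2
1 - R_single = 0.1056
(1 - R_single)^n = 0.1056^2 = 0.0112
R_parallel = 1 - 0.0112 = 0.9888
Improvement = 0.9888 - 0.8944
Improvement = 0.0944

0.0944


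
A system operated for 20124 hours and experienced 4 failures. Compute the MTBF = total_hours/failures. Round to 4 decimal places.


total_hours = 20124
failures = 4
MTBF = 20124 / 4
MTBF = 5031.0

5031.0


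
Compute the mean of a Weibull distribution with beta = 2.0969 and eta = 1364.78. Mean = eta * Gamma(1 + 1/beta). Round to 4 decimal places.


beta = 2.0969, eta = 1364.78
1/beta = 0.4769
1 + 1/beta = 1.4769
Gamma(1.4769) = 0.8857
Mean = 1364.78 * 0.8857
Mean = 1208.7891

1208.7891


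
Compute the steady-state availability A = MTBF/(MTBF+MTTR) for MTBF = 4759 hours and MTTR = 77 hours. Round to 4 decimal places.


MTBF = 4759
MTTR = 77
MTBF + MTTR = 4836
A = 4759 / 4836
A = 0.9841

0.9841


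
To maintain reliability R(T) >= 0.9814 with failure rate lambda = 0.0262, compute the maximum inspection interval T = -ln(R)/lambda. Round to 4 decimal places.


R_target = 0.9814
lambda = 0.0262
-ln(0.9814) = 0.0188
T = 0.0188 / 0.0262
T = 0.7166

0.7166


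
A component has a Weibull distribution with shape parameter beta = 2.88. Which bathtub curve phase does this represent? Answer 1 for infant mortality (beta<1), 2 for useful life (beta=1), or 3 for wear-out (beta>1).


beta = 2.88
Compare beta to 1:
beta < 1 => infant mortality (phase 1)
beta = 1 => useful life (phase 2)
beta > 1 => wear-out (phase 3)
Since beta = 2.88, this is wear-out (increasing failure rate)
Phase = 3

3


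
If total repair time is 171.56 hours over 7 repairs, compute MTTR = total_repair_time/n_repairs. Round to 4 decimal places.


total_repair_time = 171.56
n_repairs = 7
MTTR = 171.56 / 7
MTTR = 24.5086

24.5086


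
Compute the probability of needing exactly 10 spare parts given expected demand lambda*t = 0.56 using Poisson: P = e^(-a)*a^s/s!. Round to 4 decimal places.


a = 0.56, s = 10
e^(-a) = e^(-0.56) = 0.5712
a^s = 0.56^10 = 0.003
s! = 3628800
P = 0.5712 * 0.003 / 3628800
P = 0.0

0.0


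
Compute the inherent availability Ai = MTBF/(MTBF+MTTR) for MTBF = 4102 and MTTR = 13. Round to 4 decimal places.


MTBF = 4102
MTTR = 13
MTBF + MTTR = 4115
Ai = 4102 / 4115
Ai = 0.9968

0.9968


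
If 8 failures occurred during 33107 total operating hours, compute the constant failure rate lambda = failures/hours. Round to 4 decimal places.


failures = 8
total_hours = 33107
lambda = 8 / 33107
lambda = 0.0002

0.0002


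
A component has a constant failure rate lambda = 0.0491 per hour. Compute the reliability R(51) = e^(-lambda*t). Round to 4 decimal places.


lambda = 0.0491
t = 51
lambda * t = 2.5041
R(t) = e^(-2.5041)
R(t) = 0.0817

0.0817


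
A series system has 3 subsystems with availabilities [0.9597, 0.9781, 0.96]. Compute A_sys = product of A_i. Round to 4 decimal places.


Subsystems: [0.9597, 0.9781, 0.96]
After subsystem 1 (A=0.9597): product = 0.9597
After subsystem 2 (A=0.9781): product = 0.9387
After subsystem 3 (A=0.96): product = 0.9011
A_sys = 0.9011

0.9011


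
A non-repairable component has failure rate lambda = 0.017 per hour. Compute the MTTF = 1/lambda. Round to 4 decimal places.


lambda = 0.017
MTTF = 1 / 0.017
MTTF = 58.8235

58.8235


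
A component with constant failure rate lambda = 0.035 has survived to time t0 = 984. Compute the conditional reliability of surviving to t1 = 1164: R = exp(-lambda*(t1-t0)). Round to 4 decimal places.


lambda = 0.035
t0 = 984, t1 = 1164
t1 - t0 = 180
lambda * (t1-t0) = 0.035 * 180 = 6.3
R = exp(-6.3)
R = 0.0018

0.0018


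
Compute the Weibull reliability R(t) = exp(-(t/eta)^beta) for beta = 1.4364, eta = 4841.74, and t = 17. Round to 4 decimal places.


beta = 1.4364, eta = 4841.74, t = 17
t/eta = 17 / 4841.74 = 0.0035
(t/eta)^beta = 0.0035^1.4364 = 0.0003
R(t) = exp(-0.0003)
R(t) = 0.9997

0.9997


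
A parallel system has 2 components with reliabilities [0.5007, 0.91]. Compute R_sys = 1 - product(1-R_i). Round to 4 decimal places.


Components: [0.5007, 0.91]
(1 - 0.5007) = 0.4993, running product = 0.4993
(1 - 0.91) = 0.09, running product = 0.0449
Product of (1-R_i) = 0.0449
R_sys = 1 - 0.0449 = 0.9551

0.9551


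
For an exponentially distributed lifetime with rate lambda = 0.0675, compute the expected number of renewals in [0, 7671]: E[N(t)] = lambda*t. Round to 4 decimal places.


lambda = 0.0675
t = 7671
E[N(t)] = lambda * t
E[N(t)] = 0.0675 * 7671
E[N(t)] = 517.7925

517.7925


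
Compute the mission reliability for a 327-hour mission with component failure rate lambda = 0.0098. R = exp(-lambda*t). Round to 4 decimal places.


lambda = 0.0098
mission_time = 327
lambda * t = 0.0098 * 327 = 3.2046
R = exp(-3.2046)
R = 0.0406

0.0406


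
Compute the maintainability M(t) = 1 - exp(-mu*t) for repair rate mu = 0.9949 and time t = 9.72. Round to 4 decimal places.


mu = 0.9949, t = 9.72
mu * t = 0.9949 * 9.72 = 9.6704
exp(-9.6704) = 0.0001
M(t) = 1 - 0.0001
M(t) = 0.9999

0.9999


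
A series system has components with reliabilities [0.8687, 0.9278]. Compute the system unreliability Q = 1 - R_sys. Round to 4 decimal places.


Components: [0.8687, 0.9278]
After component 1: product = 0.8687
After component 2: product = 0.806
R_sys = 0.806
Q = 1 - 0.806 = 0.194

0.194


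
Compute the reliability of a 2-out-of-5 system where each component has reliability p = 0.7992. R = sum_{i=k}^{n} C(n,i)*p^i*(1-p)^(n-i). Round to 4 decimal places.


k = 2, n = 5, p = 0.7992
i=2: C(5,2)=10 * 0.7992^2 * 0.2008^3 = 0.0517
i=3: C(5,3)=10 * 0.7992^3 * 0.2008^2 = 0.2058
i=4: C(5,4)=5 * 0.7992^4 * 0.2008^1 = 0.4096
i=5: C(5,5)=1 * 0.7992^5 * 0.2008^0 = 0.326
R = sum of terms = 0.9932

0.9932


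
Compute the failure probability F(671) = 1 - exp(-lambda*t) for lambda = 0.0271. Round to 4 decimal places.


lambda = 0.0271, t = 671
lambda * t = 18.1841
exp(-18.1841) = 0.0
F(t) = 1 - 0.0
F(t) = 1.0

1.0


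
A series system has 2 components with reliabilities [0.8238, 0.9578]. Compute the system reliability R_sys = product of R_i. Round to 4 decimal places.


Components: [0.8238, 0.9578]
After component 1 (R=0.8238): product = 0.8238
After component 2 (R=0.9578): product = 0.789
R_sys = 0.789

0.789


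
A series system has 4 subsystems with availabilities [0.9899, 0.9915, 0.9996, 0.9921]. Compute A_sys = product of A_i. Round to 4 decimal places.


Subsystems: [0.9899, 0.9915, 0.9996, 0.9921]
After subsystem 1 (A=0.9899): product = 0.9899
After subsystem 2 (A=0.9915): product = 0.9815
After subsystem 3 (A=0.9996): product = 0.9811
After subsystem 4 (A=0.9921): product = 0.9733
A_sys = 0.9733

0.9733


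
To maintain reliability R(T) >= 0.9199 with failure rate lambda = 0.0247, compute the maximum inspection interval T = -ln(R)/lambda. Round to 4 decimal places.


R_target = 0.9199
lambda = 0.0247
-ln(0.9199) = 0.0835
T = 0.0835 / 0.0247
T = 3.3802

3.3802


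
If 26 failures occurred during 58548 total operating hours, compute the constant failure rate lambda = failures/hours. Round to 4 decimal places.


failures = 26
total_hours = 58548
lambda = 26 / 58548
lambda = 0.0004

0.0004


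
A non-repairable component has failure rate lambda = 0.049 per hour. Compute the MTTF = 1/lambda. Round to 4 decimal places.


lambda = 0.049
MTTF = 1 / 0.049
MTTF = 20.4082

20.4082


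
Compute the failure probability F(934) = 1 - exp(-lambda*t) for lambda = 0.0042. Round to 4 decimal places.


lambda = 0.0042, t = 934
lambda * t = 3.9228
exp(-3.9228) = 0.0198
F(t) = 1 - 0.0198
F(t) = 0.9802

0.9802


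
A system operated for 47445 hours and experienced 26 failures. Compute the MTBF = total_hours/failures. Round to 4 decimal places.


total_hours = 47445
failures = 26
MTBF = 47445 / 26
MTBF = 1824.8077

1824.8077


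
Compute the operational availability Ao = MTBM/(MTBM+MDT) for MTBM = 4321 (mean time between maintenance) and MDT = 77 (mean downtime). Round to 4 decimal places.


MTBM = 4321
MDT = 77
MTBM + MDT = 4398
Ao = 4321 / 4398
Ao = 0.9825

0.9825


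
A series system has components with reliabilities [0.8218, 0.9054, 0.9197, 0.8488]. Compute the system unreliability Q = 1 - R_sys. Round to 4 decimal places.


Components: [0.8218, 0.9054, 0.9197, 0.8488]
After component 1: product = 0.8218
After component 2: product = 0.7441
After component 3: product = 0.6843
After component 4: product = 0.5808
R_sys = 0.5808
Q = 1 - 0.5808 = 0.4192

0.4192


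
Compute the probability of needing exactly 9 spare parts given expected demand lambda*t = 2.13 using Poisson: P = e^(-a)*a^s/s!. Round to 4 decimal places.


a = 2.13, s = 9
e^(-a) = e^(-2.13) = 0.1188
a^s = 2.13^9 = 902.436
s! = 362880
P = 0.1188 * 902.436 / 362880
P = 0.0003

0.0003


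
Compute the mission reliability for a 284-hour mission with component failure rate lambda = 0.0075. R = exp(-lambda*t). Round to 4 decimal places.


lambda = 0.0075
mission_time = 284
lambda * t = 0.0075 * 284 = 2.13
R = exp(-2.13)
R = 0.1188

0.1188


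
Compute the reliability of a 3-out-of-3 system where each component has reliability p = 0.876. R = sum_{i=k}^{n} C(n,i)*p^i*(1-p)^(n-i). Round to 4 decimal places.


k = 3, n = 3, p = 0.876
i=3: C(3,3)=1 * 0.876^3 * 0.124^0 = 0.6722
R = sum of terms = 0.6722

0.6722


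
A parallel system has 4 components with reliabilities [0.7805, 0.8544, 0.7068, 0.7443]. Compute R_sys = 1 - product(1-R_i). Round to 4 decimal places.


Components: [0.7805, 0.8544, 0.7068, 0.7443]
(1 - 0.7805) = 0.2195, running product = 0.2195
(1 - 0.8544) = 0.1456, running product = 0.032
(1 - 0.7068) = 0.2932, running product = 0.0094
(1 - 0.7443) = 0.2557, running product = 0.0024
Product of (1-R_i) = 0.0024
R_sys = 1 - 0.0024 = 0.9976

0.9976


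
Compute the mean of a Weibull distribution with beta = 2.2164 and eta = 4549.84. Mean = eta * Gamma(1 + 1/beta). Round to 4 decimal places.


beta = 2.2164, eta = 4549.84
1/beta = 0.4512
1 + 1/beta = 1.4512
Gamma(1.4512) = 0.8857
Mean = 4549.84 * 0.8857
Mean = 4029.5664

4029.5664


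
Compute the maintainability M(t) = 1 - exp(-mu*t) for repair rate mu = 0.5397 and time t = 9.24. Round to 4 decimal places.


mu = 0.5397, t = 9.24
mu * t = 0.5397 * 9.24 = 4.9868
exp(-4.9868) = 0.0068
M(t) = 1 - 0.0068
M(t) = 0.9932

0.9932


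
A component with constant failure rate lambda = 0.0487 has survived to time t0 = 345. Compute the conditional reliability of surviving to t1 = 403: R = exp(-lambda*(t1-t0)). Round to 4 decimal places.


lambda = 0.0487
t0 = 345, t1 = 403
t1 - t0 = 58
lambda * (t1-t0) = 0.0487 * 58 = 2.8246
R = exp(-2.8246)
R = 0.0593

0.0593


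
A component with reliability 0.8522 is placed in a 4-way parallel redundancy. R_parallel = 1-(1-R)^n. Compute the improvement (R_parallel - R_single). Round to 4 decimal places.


R_single = 0.8522, n = 4
1 - R_single = 0.1478
(1 - R_single)^n = 0.1478^4 = 0.0005
R_parallel = 1 - 0.0005 = 0.9995
Improvement = 0.9995 - 0.8522
Improvement = 0.1473

0.1473


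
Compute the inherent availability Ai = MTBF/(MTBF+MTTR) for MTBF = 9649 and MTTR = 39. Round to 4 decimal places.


MTBF = 9649
MTTR = 39
MTBF + MTTR = 9688
Ai = 9649 / 9688
Ai = 0.996

0.996


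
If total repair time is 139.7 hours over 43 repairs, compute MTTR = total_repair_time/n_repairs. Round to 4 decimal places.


total_repair_time = 139.7
n_repairs = 43
MTTR = 139.7 / 43
MTTR = 3.2488

3.2488


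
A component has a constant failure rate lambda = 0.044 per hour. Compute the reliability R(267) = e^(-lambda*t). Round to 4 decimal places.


lambda = 0.044
t = 267
lambda * t = 11.748
R(t) = e^(-11.748)
R(t) = 0.0

0.0


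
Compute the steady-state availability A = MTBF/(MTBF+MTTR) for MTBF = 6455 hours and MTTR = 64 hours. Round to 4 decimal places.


MTBF = 6455
MTTR = 64
MTBF + MTTR = 6519
A = 6455 / 6519
A = 0.9902

0.9902


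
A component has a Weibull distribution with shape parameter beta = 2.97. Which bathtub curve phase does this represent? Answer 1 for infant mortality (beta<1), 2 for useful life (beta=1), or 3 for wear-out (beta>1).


beta = 2.97
Compare beta to 1:
beta < 1 => infant mortality (phase 1)
beta = 1 => useful life (phase 2)
beta > 1 => wear-out (phase 3)
Since beta = 2.97, this is wear-out (increasing failure rate)
Phase = 3

3


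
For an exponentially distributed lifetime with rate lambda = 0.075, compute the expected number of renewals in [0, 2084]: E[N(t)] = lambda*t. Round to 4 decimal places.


lambda = 0.075
t = 2084
E[N(t)] = lambda * t
E[N(t)] = 0.075 * 2084
E[N(t)] = 156.3

156.3


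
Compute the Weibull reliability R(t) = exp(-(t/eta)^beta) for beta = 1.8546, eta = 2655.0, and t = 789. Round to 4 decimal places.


beta = 1.8546, eta = 2655.0, t = 789
t/eta = 789 / 2655.0 = 0.2972
(t/eta)^beta = 0.2972^1.8546 = 0.1054
R(t) = exp(-0.1054)
R(t) = 0.9

0.9


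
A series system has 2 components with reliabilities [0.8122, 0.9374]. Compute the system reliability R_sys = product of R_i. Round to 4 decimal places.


Components: [0.8122, 0.9374]
After component 1 (R=0.8122): product = 0.8122
After component 2 (R=0.9374): product = 0.7614
R_sys = 0.7614

0.7614


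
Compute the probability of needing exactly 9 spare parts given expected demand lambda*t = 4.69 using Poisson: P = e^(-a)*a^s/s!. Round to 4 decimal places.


a = 4.69, s = 9
e^(-a) = e^(-4.69) = 0.0092
a^s = 4.69^9 = 1097881.7969
s! = 362880
P = 0.0092 * 1097881.7969 / 362880
P = 0.0278

0.0278


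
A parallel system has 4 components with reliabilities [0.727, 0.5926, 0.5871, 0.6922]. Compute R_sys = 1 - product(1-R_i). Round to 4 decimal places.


Components: [0.727, 0.5926, 0.5871, 0.6922]
(1 - 0.727) = 0.273, running product = 0.273
(1 - 0.5926) = 0.4074, running product = 0.1112
(1 - 0.5871) = 0.4129, running product = 0.0459
(1 - 0.6922) = 0.3078, running product = 0.0141
Product of (1-R_i) = 0.0141
R_sys = 1 - 0.0141 = 0.9859

0.9859


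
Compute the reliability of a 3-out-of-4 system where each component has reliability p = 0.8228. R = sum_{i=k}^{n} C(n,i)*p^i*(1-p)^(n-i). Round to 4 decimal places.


k = 3, n = 4, p = 0.8228
i=3: C(4,3)=4 * 0.8228^3 * 0.1772^1 = 0.3948
i=4: C(4,4)=1 * 0.8228^4 * 0.1772^0 = 0.4583
R = sum of terms = 0.8532

0.8532


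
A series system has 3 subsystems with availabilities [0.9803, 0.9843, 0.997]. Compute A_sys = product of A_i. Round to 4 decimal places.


Subsystems: [0.9803, 0.9843, 0.997]
After subsystem 1 (A=0.9803): product = 0.9803
After subsystem 2 (A=0.9843): product = 0.9649
After subsystem 3 (A=0.997): product = 0.962
A_sys = 0.962

0.962


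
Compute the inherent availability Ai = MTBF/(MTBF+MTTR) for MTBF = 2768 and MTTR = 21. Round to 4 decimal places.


MTBF = 2768
MTTR = 21
MTBF + MTTR = 2789
Ai = 2768 / 2789
Ai = 0.9925

0.9925


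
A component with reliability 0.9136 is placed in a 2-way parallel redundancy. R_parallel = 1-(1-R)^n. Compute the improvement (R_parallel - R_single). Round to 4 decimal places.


R_single = 0.9136, n = 2
1 - R_single = 0.0864
(1 - R_single)^n = 0.0864^2 = 0.0075
R_parallel = 1 - 0.0075 = 0.9925
Improvement = 0.9925 - 0.9136
Improvement = 0.0789

0.0789


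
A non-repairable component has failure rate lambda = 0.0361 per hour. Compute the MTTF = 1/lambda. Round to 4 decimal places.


lambda = 0.0361
MTTF = 1 / 0.0361
MTTF = 27.7008

27.7008


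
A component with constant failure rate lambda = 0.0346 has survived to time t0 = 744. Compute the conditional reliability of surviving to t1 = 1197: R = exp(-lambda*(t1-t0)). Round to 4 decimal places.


lambda = 0.0346
t0 = 744, t1 = 1197
t1 - t0 = 453
lambda * (t1-t0) = 0.0346 * 453 = 15.6738
R = exp(-15.6738)
R = 0.0

0.0


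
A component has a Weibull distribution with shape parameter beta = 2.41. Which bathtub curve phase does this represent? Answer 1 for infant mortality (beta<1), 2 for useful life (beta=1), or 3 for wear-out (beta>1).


beta = 2.41
Compare beta to 1:
beta < 1 => infant mortality (phase 1)
beta = 1 => useful life (phase 2)
beta > 1 => wear-out (phase 3)
Since beta = 2.41, this is wear-out (increasing failure rate)
Phase = 3

3


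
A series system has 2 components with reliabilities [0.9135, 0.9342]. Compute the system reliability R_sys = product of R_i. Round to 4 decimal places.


Components: [0.9135, 0.9342]
After component 1 (R=0.9135): product = 0.9135
After component 2 (R=0.9342): product = 0.8534
R_sys = 0.8534

0.8534


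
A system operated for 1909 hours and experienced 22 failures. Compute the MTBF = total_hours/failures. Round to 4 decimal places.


total_hours = 1909
failures = 22
MTBF = 1909 / 22
MTBF = 86.7727

86.7727


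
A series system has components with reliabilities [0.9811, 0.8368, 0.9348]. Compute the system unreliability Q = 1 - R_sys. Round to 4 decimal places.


Components: [0.9811, 0.8368, 0.9348]
After component 1: product = 0.9811
After component 2: product = 0.821
After component 3: product = 0.7675
R_sys = 0.7675
Q = 1 - 0.7675 = 0.2325

0.2325


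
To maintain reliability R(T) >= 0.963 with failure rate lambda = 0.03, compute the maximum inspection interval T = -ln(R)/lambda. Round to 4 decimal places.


R_target = 0.963
lambda = 0.03
-ln(0.963) = 0.0377
T = 0.0377 / 0.03
T = 1.2567

1.2567


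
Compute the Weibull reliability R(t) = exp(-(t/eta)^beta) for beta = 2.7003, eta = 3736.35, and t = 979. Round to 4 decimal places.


beta = 2.7003, eta = 3736.35, t = 979
t/eta = 979 / 3736.35 = 0.262
(t/eta)^beta = 0.262^2.7003 = 0.0269
R(t) = exp(-0.0269)
R(t) = 0.9735

0.9735


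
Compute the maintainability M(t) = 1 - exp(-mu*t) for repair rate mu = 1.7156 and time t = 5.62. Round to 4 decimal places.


mu = 1.7156, t = 5.62
mu * t = 1.7156 * 5.62 = 9.6417
exp(-9.6417) = 0.0001
M(t) = 1 - 0.0001
M(t) = 0.9999

0.9999


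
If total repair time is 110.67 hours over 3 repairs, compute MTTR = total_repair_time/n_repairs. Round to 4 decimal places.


total_repair_time = 110.67
n_repairs = 3
MTTR = 110.67 / 3
MTTR = 36.89

36.89


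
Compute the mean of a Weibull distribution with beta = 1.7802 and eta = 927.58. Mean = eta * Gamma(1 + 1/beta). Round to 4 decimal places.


beta = 1.7802, eta = 927.58
1/beta = 0.5617
1 + 1/beta = 1.5617
Gamma(1.5617) = 0.8898
Mean = 927.58 * 0.8898
Mean = 825.3431

825.3431


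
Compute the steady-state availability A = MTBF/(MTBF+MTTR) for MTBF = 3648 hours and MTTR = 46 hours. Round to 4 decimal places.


MTBF = 3648
MTTR = 46
MTBF + MTTR = 3694
A = 3648 / 3694
A = 0.9875

0.9875


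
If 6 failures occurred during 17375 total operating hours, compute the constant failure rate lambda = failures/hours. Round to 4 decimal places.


failures = 6
total_hours = 17375
lambda = 6 / 17375
lambda = 0.0003

0.0003


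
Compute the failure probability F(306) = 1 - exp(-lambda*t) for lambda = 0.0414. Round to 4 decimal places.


lambda = 0.0414, t = 306
lambda * t = 12.6684
exp(-12.6684) = 0.0
F(t) = 1 - 0.0
F(t) = 1.0

1.0


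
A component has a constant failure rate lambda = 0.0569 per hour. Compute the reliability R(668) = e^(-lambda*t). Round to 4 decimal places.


lambda = 0.0569
t = 668
lambda * t = 38.0092
R(t) = e^(-38.0092)
R(t) = 0.0

0.0


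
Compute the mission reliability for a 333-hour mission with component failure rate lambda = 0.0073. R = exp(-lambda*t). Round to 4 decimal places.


lambda = 0.0073
mission_time = 333
lambda * t = 0.0073 * 333 = 2.4309
R = exp(-2.4309)
R = 0.088

0.088


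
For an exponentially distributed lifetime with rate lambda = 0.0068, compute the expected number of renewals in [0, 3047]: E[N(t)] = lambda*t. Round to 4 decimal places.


lambda = 0.0068
t = 3047
E[N(t)] = lambda * t
E[N(t)] = 0.0068 * 3047
E[N(t)] = 20.7196

20.7196
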